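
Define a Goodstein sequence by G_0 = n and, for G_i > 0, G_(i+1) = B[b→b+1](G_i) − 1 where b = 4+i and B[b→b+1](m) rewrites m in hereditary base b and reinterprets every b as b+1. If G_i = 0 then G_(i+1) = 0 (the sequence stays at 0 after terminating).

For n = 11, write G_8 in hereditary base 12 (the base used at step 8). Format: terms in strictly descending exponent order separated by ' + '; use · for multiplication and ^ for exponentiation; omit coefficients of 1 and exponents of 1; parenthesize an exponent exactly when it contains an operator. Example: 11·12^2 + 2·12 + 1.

(0) 11|_4 = 2·4 + 3 ↦ 2·5 + 3|_5 = 13 ⇒ 12
(1) 12|_5 = 2·5 + 2 ↦ 2·6 + 2|_6 = 14 ⇒ 13
(2) 13|_6 = 2·6 + 1 ↦ 2·7 + 1|_7 = 15 ⇒ 14
(3) 14|_7 = 2·7 ↦ 2·8|_8 = 16 ⇒ 15
(4) 15|_8 = 8 + 7 ↦ 9 + 7|_9 = 16 ⇒ 15
(5) 15|_9 = 9 + 6 ↦ 10 + 6|_10 = 16 ⇒ 15
(6) 15|_10 = 10 + 5 ↦ 11 + 5|_11 = 16 ⇒ 15
(7) 15|_11 = 11 + 4 ↦ 12 + 4|_12 = 16 ⇒ 15
(8) 15|_12 = 12 + 3 ↦ 13 + 3|_13 = 16 ⇒ 15

12 + 3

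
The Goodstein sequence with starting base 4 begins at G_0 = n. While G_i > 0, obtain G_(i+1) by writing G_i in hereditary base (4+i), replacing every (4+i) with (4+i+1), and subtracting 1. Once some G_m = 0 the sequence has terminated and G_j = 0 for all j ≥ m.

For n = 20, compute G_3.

51

(0) 20|_4 = 4^2 + 4 ↦ 5^2 + 5|_5 = 30 ⇒ 29
(1) 29|_5 = 5^2 + 4 ↦ 6^2 + 4|_6 = 40 ⇒ 39
(2) 39|_6 = 6^2 + 3 ↦ 7^2 + 3|_7 = 52 ⇒ 51
(3) 51|_7 = 7^2 + 2 ↦ 8^2 + 2|_8 = 66 ⇒ 65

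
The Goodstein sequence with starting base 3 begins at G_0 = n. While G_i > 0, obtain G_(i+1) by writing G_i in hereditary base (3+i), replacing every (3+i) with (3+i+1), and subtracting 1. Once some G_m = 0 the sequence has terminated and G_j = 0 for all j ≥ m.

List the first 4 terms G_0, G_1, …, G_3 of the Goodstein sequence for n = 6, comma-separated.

6, 7, 7, 7

6 —HB3→ 2·3 —bump→ 2·4 = 8 —(−1)→ 7
7 —HB4→ 4 + 3 —bump→ 5 + 3 = 8 —(−1)→ 7
7 —HB5→ 5 + 2 —bump→ 6 + 2 = 8 —(−1)→ 7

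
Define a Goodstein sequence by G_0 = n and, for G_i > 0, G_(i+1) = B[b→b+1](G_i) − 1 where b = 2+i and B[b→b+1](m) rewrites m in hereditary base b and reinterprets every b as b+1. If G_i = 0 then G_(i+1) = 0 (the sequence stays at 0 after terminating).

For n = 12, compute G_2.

G_0=12  [base 2] 2^(2 + 1) + 2^2  →[2↦3]→  3^(3 + 1) + 3^3 = 108  −1 ⇒ G_1=107
G_1=107  [base 3] 3^(3 + 1) + 2·3^2 + 2·3 + 2  →[3↦4]→  4^(4 + 1) + 2·4^2 + 2·4 + 2 = 1066  −1 ⇒ G_2=1065
G_2=1065  [base 4] 4^(4 + 1) + 2·4^2 + 2·4 + 1  →[4↦5]→  5^(5 + 1) + 2·5^2 + 2·5 + 1 = 15686  −1 ⇒ G_3=15685

1065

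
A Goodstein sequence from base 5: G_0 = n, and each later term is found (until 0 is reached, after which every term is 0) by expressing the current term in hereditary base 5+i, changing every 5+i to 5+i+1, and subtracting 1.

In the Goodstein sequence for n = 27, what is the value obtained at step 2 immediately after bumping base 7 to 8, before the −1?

64

step 0: 27 = 5^2 + 2; sub 6 for 5: 6^2 + 2; = 38; G_1 = 38−1 = 37
step 1: 37 = 6^2 + 1; sub 7 for 6: 7^2 + 1; = 50; G_2 = 50−1 = 49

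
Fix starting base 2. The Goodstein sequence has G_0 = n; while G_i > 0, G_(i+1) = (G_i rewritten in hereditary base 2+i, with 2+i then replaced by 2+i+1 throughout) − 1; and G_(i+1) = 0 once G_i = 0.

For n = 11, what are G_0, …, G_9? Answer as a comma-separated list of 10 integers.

11 —HB2→ 2^(2 + 1) + 2 + 1 —bump→ 3^(3 + 1) + 3 + 1 = 85 —(−1)→ 84
84 —HB3→ 3^(3 + 1) + 3 —bump→ 4^(4 + 1) + 4 = 1028 —(−1)→ 1027
1027 —HB4→ 4^(4 + 1) + 3 —bump→ 5^(5 + 1) + 3 = 15628 —(−1)→ 15627
15627 —HB5→ 5^(5 + 1) + 2 —bump→ 6^(6 + 1) + 2 = 279938 —(−1)→ 279937
279937 —HB6→ 6^(6 + 1) + 1 —bump→ 7^(7 + 1) + 1 = 5764802 —(−1)→ 5764801
5764801 —HB7→ 7^(7 + 1) —bump→ 8^(8 + 1) = 134217728 —(−1)→ 134217727
134217727 —HB8→ 7·8^8 + 7·8^7 + 7·8^6 + 7·8^5 + 7·8^4 + 7·8^3 + 7·8^2 + 7·8 + 7 —bump→ 7·9^9 + 7·9^7 + 7·9^6 + 7·9^5 + 7·9^4 + 7·9^3 + 7·9^2 + 7·9 + 7 = 2749609303 —(−1)→ 2749609302
2749609302 —HB9→ 7·9^9 + 7·9^7 + 7·9^6 + 7·9^5 + 7·9^4 + 7·9^3 + 7·9^2 + 7·9 + 6 —bump→ 7·10^10 + 7·10^7 + 7·10^6 + 7·10^5 + 7·10^4 + 7·10^3 + 7·10^2 + 7·10 + 6 = 70077777776 —(−1)→ 70077777775
70077777775 —HB10→ 7·10^10 + 7·10^7 + 7·10^6 + 7·10^5 + 7·10^4 + 7·10^3 + 7·10^2 + 7·10 + 5 —bump→ 7·11^11 + 7·11^7 + 7·11^6 + 7·11^5 + 7·11^4 + 7·11^3 + 7·11^2 + 7·11 + 5 = 1997331745491 —(−1)→ 1997331745490

11, 84, 1027, 15627, 279937, 5764801, 134217727, 2749609302, 70077777775, 1997331745490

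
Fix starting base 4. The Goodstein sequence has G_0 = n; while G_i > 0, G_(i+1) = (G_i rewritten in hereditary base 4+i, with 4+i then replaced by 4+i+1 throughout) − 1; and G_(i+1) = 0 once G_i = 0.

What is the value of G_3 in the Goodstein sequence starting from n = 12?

12 —HB4→ 3·4 —bump→ 3·5 = 15 —(−1)→ 14
14 —HB5→ 2·5 + 4 —bump→ 2·6 + 4 = 16 —(−1)→ 15
15 —HB6→ 2·6 + 3 —bump→ 2·7 + 3 = 17 —(−1)→ 16
16 —HB7→ 2·7 + 2 —bump→ 2·8 + 2 = 18 —(−1)→ 17

16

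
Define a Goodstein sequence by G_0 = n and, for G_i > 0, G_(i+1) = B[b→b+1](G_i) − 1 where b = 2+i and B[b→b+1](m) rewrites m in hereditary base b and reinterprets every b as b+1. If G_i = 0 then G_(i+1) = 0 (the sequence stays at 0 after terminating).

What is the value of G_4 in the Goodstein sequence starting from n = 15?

326593

(0) 15|_2 = 2^(2 + 1) + 2^2 + 2 + 1 ↦ 3^(3 + 1) + 3^3 + 3 + 1|_3 = 112 ⇒ 111
(1) 111|_3 = 3^(3 + 1) + 3^3 + 3 ↦ 4^(4 + 1) + 4^4 + 4|_4 = 1284 ⇒ 1283
(2) 1283|_4 = 4^(4 + 1) + 4^4 + 3 ↦ 5^(5 + 1) + 5^5 + 3|_5 = 18753 ⇒ 18752
(3) 18752|_5 = 5^(5 + 1) + 5^5 + 2 ↦ 6^(6 + 1) + 6^6 + 2|_6 = 326594 ⇒ 326593
(4) 326593|_6 = 6^(6 + 1) + 6^6 + 1 ↦ 7^(7 + 1) + 7^7 + 1|_7 = 6588345 ⇒ 6588344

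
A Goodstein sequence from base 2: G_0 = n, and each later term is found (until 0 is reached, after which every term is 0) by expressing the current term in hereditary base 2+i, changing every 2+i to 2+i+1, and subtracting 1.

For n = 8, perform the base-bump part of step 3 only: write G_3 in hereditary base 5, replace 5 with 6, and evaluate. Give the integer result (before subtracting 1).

93396

G_0 = 8. HB_2(8) = 2^(2 + 1). Bump = 81. G_1 = 80.
G_1 = 80. HB_3(80) = 2·3^3 + 2·3^2 + 2·3 + 2. Bump = 554. G_2 = 553.
G_2 = 553. HB_4(553) = 2·4^4 + 2·4^2 + 2·4 + 1. Bump = 6311. G_3 = 6310.
G_3 = 6310. HB_5(6310) = 2·5^5 + 2·5^2 + 2·5. Bump = 93396. G_4 = 93395.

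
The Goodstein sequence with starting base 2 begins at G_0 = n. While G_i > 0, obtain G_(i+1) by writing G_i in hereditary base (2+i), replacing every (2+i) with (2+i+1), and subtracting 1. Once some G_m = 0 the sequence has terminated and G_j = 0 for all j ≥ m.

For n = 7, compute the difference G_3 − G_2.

7 —HB2→ 2^2 + 2 + 1 —bump→ 3^3 + 3 + 1 = 31 —(−1)→ 30
30 —HB3→ 3^3 + 3 —bump→ 4^4 + 4 = 260 —(−1)→ 259
259 —HB4→ 4^4 + 3 —bump→ 5^5 + 3 = 3128 —(−1)→ 3127

2868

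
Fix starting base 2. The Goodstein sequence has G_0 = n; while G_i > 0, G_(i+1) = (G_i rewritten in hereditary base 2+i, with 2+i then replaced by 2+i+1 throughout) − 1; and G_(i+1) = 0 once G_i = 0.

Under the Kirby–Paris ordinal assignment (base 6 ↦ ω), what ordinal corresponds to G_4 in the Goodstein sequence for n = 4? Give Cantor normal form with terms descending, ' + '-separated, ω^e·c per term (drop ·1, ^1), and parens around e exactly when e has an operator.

ω^2·2 + ω + 5

4 —HB2→ 2^2 —bump→ 3^3 = 27 —(−1)→ 26
26 —HB3→ 2·3^2 + 2·3 + 2 —bump→ 2·4^2 + 2·4 + 2 = 42 —(−1)→ 41
41 —HB4→ 2·4^2 + 2·4 + 1 —bump→ 2·5^2 + 2·5 + 1 = 61 —(−1)→ 60
60 —HB5→ 2·5^2 + 2·5 —bump→ 2·6^2 + 2·6 = 84 —(−1)→ 83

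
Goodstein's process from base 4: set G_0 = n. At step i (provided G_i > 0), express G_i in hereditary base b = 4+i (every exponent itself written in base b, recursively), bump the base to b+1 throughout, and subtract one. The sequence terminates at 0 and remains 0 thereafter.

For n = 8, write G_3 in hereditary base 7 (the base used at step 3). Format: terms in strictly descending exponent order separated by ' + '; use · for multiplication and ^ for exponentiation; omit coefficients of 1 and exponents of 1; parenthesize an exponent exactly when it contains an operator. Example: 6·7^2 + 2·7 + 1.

(0) 8|_4 = 2·4 ↦ 2·5|_5 = 10 ⇒ 9
(1) 9|_5 = 5 + 4 ↦ 6 + 4|_6 = 10 ⇒ 9
(2) 9|_6 = 6 + 3 ↦ 7 + 3|_7 = 10 ⇒ 9
(3) 9|_7 = 7 + 2 ↦ 8 + 2|_8 = 10 ⇒ 9

7 + 2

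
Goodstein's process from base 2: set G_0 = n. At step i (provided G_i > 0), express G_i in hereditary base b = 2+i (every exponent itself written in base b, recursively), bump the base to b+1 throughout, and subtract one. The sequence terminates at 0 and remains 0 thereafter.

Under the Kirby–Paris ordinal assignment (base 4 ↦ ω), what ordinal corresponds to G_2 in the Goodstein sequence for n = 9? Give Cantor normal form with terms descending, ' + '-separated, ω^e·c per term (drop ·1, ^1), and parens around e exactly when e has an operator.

9 —HB2→ 2^(2 + 1) + 1 —bump→ 3^(3 + 1) + 1 = 82 —(−1)→ 81
81 —HB3→ 3^(3 + 1) —bump→ 4^(4 + 1) = 1024 —(−1)→ 1023
1023 —HB4→ 3·4^4 + 3·4^3 + 3·4^2 + 3·4 + 3 —bump→ 3·5^5 + 3·5^3 + 3·5^2 + 3·5 + 3 = 9843 —(−1)→ 9842

ω^ω·3 + ω^3·3 + ω^2·3 + ω·3 + 3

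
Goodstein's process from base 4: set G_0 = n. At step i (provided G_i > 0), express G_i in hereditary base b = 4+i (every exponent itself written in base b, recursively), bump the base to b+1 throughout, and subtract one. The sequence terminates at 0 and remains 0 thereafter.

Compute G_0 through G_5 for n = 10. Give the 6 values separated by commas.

10, 11, 12, 13, 13, 13

G_0=10  [base 4] 2·4 + 2  →[4↦5]→  2·5 + 2 = 12  −1 ⇒ G_1=11
G_1=11  [base 5] 2·5 + 1  →[5↦6]→  2·6 + 1 = 13  −1 ⇒ G_2=12
G_2=12  [base 6] 2·6  →[6↦7]→  2·7 = 14  −1 ⇒ G_3=13
G_3=13  [base 7] 7 + 6  →[7↦8]→  8 + 6 = 14  −1 ⇒ G_4=13
G_4=13  [base 8] 8 + 5  →[8↦9]→  9 + 5 = 14  −1 ⇒ G_5=13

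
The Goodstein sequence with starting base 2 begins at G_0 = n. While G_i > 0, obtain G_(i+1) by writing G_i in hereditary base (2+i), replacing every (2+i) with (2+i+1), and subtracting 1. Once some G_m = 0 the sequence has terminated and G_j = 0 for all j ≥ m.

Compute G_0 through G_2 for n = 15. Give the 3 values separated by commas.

15, 111, 1283

step 0: 15 = 2^(2 + 1) + 2^2 + 2 + 1; sub 3 for 2: 3^(3 + 1) + 3^3 + 3 + 1; = 112; G_1 = 112−1 = 111
step 1: 111 = 3^(3 + 1) + 3^3 + 3; sub 4 for 3: 4^(4 + 1) + 4^4 + 4; = 1284; G_2 = 1284−1 = 1283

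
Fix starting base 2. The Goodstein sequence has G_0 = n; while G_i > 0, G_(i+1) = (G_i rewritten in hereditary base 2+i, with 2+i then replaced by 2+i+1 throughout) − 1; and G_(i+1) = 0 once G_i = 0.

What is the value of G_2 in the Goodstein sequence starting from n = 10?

G_0 = 10. HB_2(10) = 2^(2 + 1) + 2. Bump = 84. G_1 = 83.
G_1 = 83. HB_3(83) = 3^(3 + 1) + 2. Bump = 1026. G_2 = 1025.
G_2 = 1025. HB_4(1025) = 4^(4 + 1) + 1. Bump = 15626. G_3 = 15625.

1025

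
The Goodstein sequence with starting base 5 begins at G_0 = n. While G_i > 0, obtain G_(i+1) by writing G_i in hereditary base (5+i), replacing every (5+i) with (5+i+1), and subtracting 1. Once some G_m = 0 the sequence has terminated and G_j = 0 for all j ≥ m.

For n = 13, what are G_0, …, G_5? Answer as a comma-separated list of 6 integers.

G_0 = 13. HB_5(13) = 2·5 + 3. Bump = 15. G_1 = 14.
G_1 = 14. HB_6(14) = 2·6 + 2. Bump = 16. G_2 = 15.
G_2 = 15. HB_7(15) = 2·7 + 1. Bump = 17. G_3 = 16.
G_3 = 16. HB_8(16) = 2·8. Bump = 18. G_4 = 17.
G_4 = 17. HB_9(17) = 9 + 8. Bump = 18. G_5 = 17.

13, 14, 15, 16, 17, 17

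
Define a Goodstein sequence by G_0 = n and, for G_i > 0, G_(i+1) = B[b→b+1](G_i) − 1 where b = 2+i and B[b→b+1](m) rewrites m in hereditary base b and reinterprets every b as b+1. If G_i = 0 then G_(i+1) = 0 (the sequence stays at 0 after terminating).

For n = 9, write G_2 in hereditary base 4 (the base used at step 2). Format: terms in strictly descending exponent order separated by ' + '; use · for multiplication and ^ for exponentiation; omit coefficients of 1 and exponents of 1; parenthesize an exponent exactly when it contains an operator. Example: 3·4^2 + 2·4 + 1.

G_0 = 9. HB_2(9) = 2^(2 + 1) + 1. Bump = 82. G_1 = 81.
G_1 = 81. HB_3(81) = 3^(3 + 1). Bump = 1024. G_2 = 1023.
G_2 = 1023. HB_4(1023) = 3·4^4 + 3·4^3 + 3·4^2 + 3·4 + 3. Bump = 9843. G_3 = 9842.

3·4^4 + 3·4^3 + 3·4^2 + 3·4 + 3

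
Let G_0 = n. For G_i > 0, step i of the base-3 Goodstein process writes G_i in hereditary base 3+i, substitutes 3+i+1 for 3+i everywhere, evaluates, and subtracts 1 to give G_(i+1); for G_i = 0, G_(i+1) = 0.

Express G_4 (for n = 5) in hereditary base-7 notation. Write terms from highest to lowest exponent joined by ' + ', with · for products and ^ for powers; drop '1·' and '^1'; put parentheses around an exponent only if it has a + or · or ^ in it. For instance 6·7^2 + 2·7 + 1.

(0) 5|_3 = 3 + 2 ↦ 4 + 2|_4 = 6 ⇒ 5
(1) 5|_4 = 4 + 1 ↦ 5 + 1|_5 = 6 ⇒ 5
(2) 5|_5 = 5 ↦ 6|_6 = 6 ⇒ 5
(3) 5|_6 = 5 ↦ 5|_7 = 5 ⇒ 4
(4) 4|_7 = 4 ↦ 4|_8 = 4 ⇒ 3

4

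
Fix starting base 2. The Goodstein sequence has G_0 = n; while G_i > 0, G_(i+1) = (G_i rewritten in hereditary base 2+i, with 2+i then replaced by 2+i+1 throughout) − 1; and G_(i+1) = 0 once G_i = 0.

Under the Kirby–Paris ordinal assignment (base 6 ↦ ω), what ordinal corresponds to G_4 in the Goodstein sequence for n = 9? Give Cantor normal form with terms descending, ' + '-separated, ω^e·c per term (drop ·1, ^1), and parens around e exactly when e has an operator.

ω^ω·3 + ω^3·3 + ω^2·3 + ω·3 + 1

base 2: 9 = 2^(2 + 1) + 1; at 3: 3^(3 + 1) + 1 = 82; next = 81
base 3: 81 = 3^(3 + 1); at 4: 4^(4 + 1) = 1024; next = 1023
base 4: 1023 = 3·4^4 + 3·4^3 + 3·4^2 + 3·4 + 3; at 5: 3·5^5 + 3·5^3 + 3·5^2 + 3·5 + 3 = 9843; next = 9842
base 5: 9842 = 3·5^5 + 3·5^3 + 3·5^2 + 3·5 + 2; at 6: 3·6^6 + 3·6^3 + 3·6^2 + 3·6 + 2 = 140744; next = 140743
base 6: 140743 = 3·6^6 + 3·6^3 + 3·6^2 + 3·6 + 1; at 7: 3·7^7 + 3·7^3 + 3·7^2 + 3·7 + 1 = 2471827; next = 2471826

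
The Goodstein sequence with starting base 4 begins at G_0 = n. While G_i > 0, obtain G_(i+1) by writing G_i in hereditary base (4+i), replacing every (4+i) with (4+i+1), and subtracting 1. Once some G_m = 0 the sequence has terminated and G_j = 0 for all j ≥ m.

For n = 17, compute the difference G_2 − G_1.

10

[0] 17 ≡ 4^2 + 1 (base 4). Lift 5: 26. −1: 25.
[1] 25 ≡ 5^2 (base 5). Lift 6: 36. −1: 35.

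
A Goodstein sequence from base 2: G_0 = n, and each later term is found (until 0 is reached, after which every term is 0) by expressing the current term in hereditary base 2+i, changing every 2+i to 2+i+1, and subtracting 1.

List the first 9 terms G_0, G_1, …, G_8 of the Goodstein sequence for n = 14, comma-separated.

G_0=14  [base 2] 2^(2 + 1) + 2^2 + 2  →[2↦3]→  3^(3 + 1) + 3^3 + 3 = 111  −1 ⇒ G_1=110
G_1=110  [base 3] 3^(3 + 1) + 3^3 + 2  →[3↦4]→  4^(4 + 1) + 4^4 + 2 = 1282  −1 ⇒ G_2=1281
G_2=1281  [base 4] 4^(4 + 1) + 4^4 + 1  →[4↦5]→  5^(5 + 1) + 5^5 + 1 = 18751  −1 ⇒ G_3=18750
G_3=18750  [base 5] 5^(5 + 1) + 5^5  →[5↦6]→  6^(6 + 1) + 6^6 = 326592  −1 ⇒ G_4=326591
G_4=326591  [base 6] 6^(6 + 1) + 5·6^5 + 5·6^4 + 5·6^3 + 5·6^2 + 5·6 + 5  →[6↦7]→  7^(7 + 1) + 5·7^5 + 5·7^4 + 5·7^3 + 5·7^2 + 5·7 + 5 = 5862841  −1 ⇒ G_5=5862840
G_5=5862840  [base 7] 7^(7 + 1) + 5·7^5 + 5·7^4 + 5·7^3 + 5·7^2 + 5·7 + 4  →[7↦8]→  8^(8 + 1) + 5·8^5 + 5·8^4 + 5·8^3 + 5·8^2 + 5·8 + 4 = 134404972  −1 ⇒ G_6=134404971
G_6=134404971  [base 8] 8^(8 + 1) + 5·8^5 + 5·8^4 + 5·8^3 + 5·8^2 + 5·8 + 3  →[8↦9]→  9^(9 + 1) + 5·9^5 + 5·9^4 + 5·9^3 + 5·9^2 + 5·9 + 3 = 3487116549  −1 ⇒ G_7=3487116548
G_7=3487116548  [base 9] 9^(9 + 1) + 5·9^5 + 5·9^4 + 5·9^3 + 5·9^2 + 5·9 + 2  →[9↦10]→  10^(10 + 1) + 5·10^5 + 5·10^4 + 5·10^3 + 5·10^2 + 5·10 + 2 = 100000555552  −1 ⇒ G_8=100000555551

14, 110, 1281, 18750, 326591, 5862840, 134404971, 3487116548, 100000555551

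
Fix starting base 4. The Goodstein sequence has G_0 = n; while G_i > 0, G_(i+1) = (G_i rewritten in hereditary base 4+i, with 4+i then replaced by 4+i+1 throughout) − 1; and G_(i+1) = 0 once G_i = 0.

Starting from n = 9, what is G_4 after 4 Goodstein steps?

i=0: 9 = 2·4 + 1 (b=4); 4→5: 2·5 + 1 = 11; 11−1 = 10
i=1: 10 = 2·5 (b=5); 5→6: 2·6 = 12; 12−1 = 11
i=2: 11 = 6 + 5 (b=6); 6→7: 7 + 5 = 12; 12−1 = 11
i=3: 11 = 7 + 4 (b=7); 7→8: 8 + 4 = 12; 12−1 = 11
i=4: 11 = 8 + 3 (b=8); 8→9: 9 + 3 = 12; 12−1 = 11

11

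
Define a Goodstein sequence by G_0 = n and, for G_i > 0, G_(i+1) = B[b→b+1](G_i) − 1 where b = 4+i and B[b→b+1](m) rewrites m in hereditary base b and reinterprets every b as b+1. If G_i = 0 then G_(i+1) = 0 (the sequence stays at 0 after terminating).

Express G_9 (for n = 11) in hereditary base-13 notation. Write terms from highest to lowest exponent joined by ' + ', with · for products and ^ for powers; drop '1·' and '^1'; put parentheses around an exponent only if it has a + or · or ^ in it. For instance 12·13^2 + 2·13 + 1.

G_0 = 11. HB_4(11) = 2·4 + 3. Bump = 13. G_1 = 12.
G_1 = 12. HB_5(12) = 2·5 + 2. Bump = 14. G_2 = 13.
G_2 = 13. HB_6(13) = 2·6 + 1. Bump = 15. G_3 = 14.
G_3 = 14. HB_7(14) = 2·7. Bump = 16. G_4 = 15.
G_4 = 15. HB_8(15) = 8 + 7. Bump = 16. G_5 = 15.
G_5 = 15. HB_9(15) = 9 + 6. Bump = 16. G_6 = 15.
G_6 = 15. HB_10(15) = 10 + 5. Bump = 16. G_7 = 15.
G_7 = 15. HB_11(15) = 11 + 4. Bump = 16. G_8 = 15.
G_8 = 15. HB_12(15) = 12 + 3. Bump = 16. G_9 = 15.

13 + 2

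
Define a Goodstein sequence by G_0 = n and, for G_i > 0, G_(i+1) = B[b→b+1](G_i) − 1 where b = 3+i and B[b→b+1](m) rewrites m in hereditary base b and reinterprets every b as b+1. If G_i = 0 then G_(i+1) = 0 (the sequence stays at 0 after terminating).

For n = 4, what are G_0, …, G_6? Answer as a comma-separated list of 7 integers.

4 —HB3→ 3 + 1 —bump→ 4 + 1 = 5 —(−1)→ 4
4 —HB4→ 4 —bump→ 5 = 5 —(−1)→ 4
4 —HB5→ 4 —bump→ 4 = 4 —(−1)→ 3
3 —HB6→ 3 —bump→ 3 = 3 —(−1)→ 2
2 —HB7→ 2 —bump→ 2 = 2 —(−1)→ 1
1 —HB8→ 1 —bump→ 1 = 1 —(−1)→ 0

4, 4, 4, 3, 2, 1, 0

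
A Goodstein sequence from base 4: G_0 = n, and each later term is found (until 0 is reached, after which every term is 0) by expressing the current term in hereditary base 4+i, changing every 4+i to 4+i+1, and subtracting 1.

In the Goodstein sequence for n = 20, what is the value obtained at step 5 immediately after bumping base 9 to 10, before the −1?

step 0: 20 = 4^2 + 4; sub 5 for 4: 5^2 + 5; = 30; G_1 = 30−1 = 29
step 1: 29 = 5^2 + 4; sub 6 for 5: 6^2 + 4; = 40; G_2 = 40−1 = 39
step 2: 39 = 6^2 + 3; sub 7 for 6: 7^2 + 3; = 52; G_3 = 52−1 = 51
step 3: 51 = 7^2 + 2; sub 8 for 7: 8^2 + 2; = 66; G_4 = 66−1 = 65
step 4: 65 = 8^2 + 1; sub 9 for 8: 9^2 + 1; = 82; G_5 = 82−1 = 81
step 5: 81 = 9^2; sub 10 for 9: 10^2; = 100; G_6 = 100−1 = 99

100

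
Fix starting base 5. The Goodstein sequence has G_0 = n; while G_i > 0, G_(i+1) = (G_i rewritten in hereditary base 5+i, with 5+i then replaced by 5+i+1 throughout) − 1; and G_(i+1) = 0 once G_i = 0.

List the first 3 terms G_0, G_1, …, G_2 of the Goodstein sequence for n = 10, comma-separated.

10, 11, 11

(0) 10|_5 = 2·5 ↦ 2·6|_6 = 12 ⇒ 11
(1) 11|_6 = 6 + 5 ↦ 7 + 5|_7 = 12 ⇒ 11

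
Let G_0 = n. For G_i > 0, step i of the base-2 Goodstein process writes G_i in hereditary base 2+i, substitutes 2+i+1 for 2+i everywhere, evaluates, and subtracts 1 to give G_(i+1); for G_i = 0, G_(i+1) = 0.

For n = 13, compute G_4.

G_0 = 13. HB_2(13) = 2^(2 + 1) + 2^2 + 1. Bump = 109. G_1 = 108.
G_1 = 108. HB_3(108) = 3^(3 + 1) + 3^3. Bump = 1280. G_2 = 1279.
G_2 = 1279. HB_4(1279) = 4^(4 + 1) + 3·4^3 + 3·4^2 + 3·4 + 3. Bump = 16093. G_3 = 16092.
G_3 = 16092. HB_5(16092) = 5^(5 + 1) + 3·5^3 + 3·5^2 + 3·5 + 2. Bump = 280712. G_4 = 280711.

280711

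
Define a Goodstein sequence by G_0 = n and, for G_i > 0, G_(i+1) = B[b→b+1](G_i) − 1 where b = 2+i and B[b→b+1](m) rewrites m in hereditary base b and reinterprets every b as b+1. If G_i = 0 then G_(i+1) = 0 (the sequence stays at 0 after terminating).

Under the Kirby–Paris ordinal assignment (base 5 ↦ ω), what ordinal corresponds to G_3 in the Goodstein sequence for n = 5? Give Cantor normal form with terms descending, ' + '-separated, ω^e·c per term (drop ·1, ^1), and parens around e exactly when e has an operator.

ω^3·3 + ω^2·3 + ω·3 + 2

base 2: 5 = 2^2 + 1; at 3: 3^3 + 1 = 28; next = 27
base 3: 27 = 3^3; at 4: 4^4 = 256; next = 255
base 4: 255 = 3·4^3 + 3·4^2 + 3·4 + 3; at 5: 3·5^3 + 3·5^2 + 3·5 + 3 = 468; next = 467
base 5: 467 = 3·5^3 + 3·5^2 + 3·5 + 2; at 6: 3·6^3 + 3·6^2 + 3·6 + 2 = 776; next = 775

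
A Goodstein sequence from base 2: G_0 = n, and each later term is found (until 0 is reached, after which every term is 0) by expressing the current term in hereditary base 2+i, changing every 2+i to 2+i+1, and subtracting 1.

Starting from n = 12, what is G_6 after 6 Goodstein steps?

i=0: 12 = 2^(2 + 1) + 2^2 (b=2); 2→3: 3^(3 + 1) + 3^3 = 108; 108−1 = 107
i=1: 107 = 3^(3 + 1) + 2·3^2 + 2·3 + 2 (b=3); 3→4: 4^(4 + 1) + 2·4^2 + 2·4 + 2 = 1066; 1066−1 = 1065
i=2: 1065 = 4^(4 + 1) + 2·4^2 + 2·4 + 1 (b=4); 4→5: 5^(5 + 1) + 2·5^2 + 2·5 + 1 = 15686; 15686−1 = 15685
i=3: 15685 = 5^(5 + 1) + 2·5^2 + 2·5 (b=5); 5→6: 6^(6 + 1) + 2·6^2 + 2·6 = 280020; 280020−1 = 280019
i=4: 280019 = 6^(6 + 1) + 2·6^2 + 6 + 5 (b=6); 6→7: 7^(7 + 1) + 2·7^2 + 7 + 5 = 5764911; 5764911−1 = 5764910
i=5: 5764910 = 7^(7 + 1) + 2·7^2 + 7 + 4 (b=7); 7→8: 8^(8 + 1) + 2·8^2 + 8 + 4 = 134217868; 134217868−1 = 134217867

134217867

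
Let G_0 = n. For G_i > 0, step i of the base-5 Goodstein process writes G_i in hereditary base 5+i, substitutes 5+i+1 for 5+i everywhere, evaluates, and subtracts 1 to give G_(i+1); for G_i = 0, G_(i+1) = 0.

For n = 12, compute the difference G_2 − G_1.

1

base 5: 12 = 2·5 + 2; at 6: 2·6 + 2 = 14; next = 13
base 6: 13 = 2·6 + 1; at 7: 2·7 + 1 = 15; next = 14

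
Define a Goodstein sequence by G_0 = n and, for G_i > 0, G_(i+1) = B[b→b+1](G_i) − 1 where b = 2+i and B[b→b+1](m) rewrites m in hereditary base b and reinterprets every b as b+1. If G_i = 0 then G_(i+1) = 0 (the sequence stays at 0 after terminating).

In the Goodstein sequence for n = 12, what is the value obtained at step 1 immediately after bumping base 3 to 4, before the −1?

1066

step 0: 12 = 2^(2 + 1) + 2^2; sub 3 for 2: 3^(3 + 1) + 3^3; = 108; G_1 = 108−1 = 107
step 1: 107 = 3^(3 + 1) + 2·3^2 + 2·3 + 2; sub 4 for 3: 4^(4 + 1) + 2·4^2 + 2·4 + 2; = 1066; G_2 = 1066−1 = 1065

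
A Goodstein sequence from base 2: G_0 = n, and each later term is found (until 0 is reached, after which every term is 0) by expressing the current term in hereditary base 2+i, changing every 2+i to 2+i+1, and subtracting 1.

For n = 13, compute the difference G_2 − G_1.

1171

(0) 13|_2 = 2^(2 + 1) + 2^2 + 1 ↦ 3^(3 + 1) + 3^3 + 1|_3 = 109 ⇒ 108
(1) 108|_3 = 3^(3 + 1) + 3^3 ↦ 4^(4 + 1) + 4^4|_4 = 1280 ⇒ 1279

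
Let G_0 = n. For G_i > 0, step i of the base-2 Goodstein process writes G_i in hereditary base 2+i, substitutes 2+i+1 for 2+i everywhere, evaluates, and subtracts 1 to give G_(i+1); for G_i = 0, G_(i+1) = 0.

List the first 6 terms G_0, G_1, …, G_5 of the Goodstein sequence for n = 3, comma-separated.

3, 3, 3, 2, 1, 0

G_0 = 3. HB_2(3) = 2 + 1. Bump = 4. G_1 = 3.
G_1 = 3. HB_3(3) = 3. Bump = 4. G_2 = 3.
G_2 = 3. HB_4(3) = 3. Bump = 3. G_3 = 2.
G_3 = 2. HB_5(2) = 2. Bump = 2. G_4 = 1.
G_4 = 1. HB_6(1) = 1. Bump = 1. G_5 = 0.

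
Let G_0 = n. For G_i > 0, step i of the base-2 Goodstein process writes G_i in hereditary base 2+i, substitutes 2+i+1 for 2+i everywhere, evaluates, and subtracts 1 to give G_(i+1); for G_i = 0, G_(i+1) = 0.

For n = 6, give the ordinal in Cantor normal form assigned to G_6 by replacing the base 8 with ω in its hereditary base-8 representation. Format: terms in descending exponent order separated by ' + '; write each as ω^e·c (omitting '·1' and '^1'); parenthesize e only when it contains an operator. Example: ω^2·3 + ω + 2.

ω^5·5 + ω^4·5 + ω^3·5 + ω^2·5 + ω·5 + 3

i=0: 6 = 2^2 + 2 (b=2); 2→3: 3^3 + 3 = 30; 30−1 = 29
i=1: 29 = 3^3 + 2 (b=3); 3→4: 4^4 + 2 = 258; 258−1 = 257
i=2: 257 = 4^4 + 1 (b=4); 4→5: 5^5 + 1 = 3126; 3126−1 = 3125
i=3: 3125 = 5^5 (b=5); 5→6: 6^6 = 46656; 46656−1 = 46655
i=4: 46655 = 5·6^5 + 5·6^4 + 5·6^3 + 5·6^2 + 5·6 + 5 (b=6); 6→7: 5·7^5 + 5·7^4 + 5·7^3 + 5·7^2 + 5·7 + 5 = 98040; 98040−1 = 98039
i=5: 98039 = 5·7^5 + 5·7^4 + 5·7^3 + 5·7^2 + 5·7 + 4 (b=7); 7→8: 5·8^5 + 5·8^4 + 5·8^3 + 5·8^2 + 5·8 + 4 = 187244; 187244−1 = 187243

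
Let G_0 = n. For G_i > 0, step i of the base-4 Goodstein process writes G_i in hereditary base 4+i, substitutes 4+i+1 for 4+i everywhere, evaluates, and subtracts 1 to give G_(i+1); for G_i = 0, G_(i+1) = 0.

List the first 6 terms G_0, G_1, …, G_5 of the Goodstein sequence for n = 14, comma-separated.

base 4: 14 = 3·4 + 2; at 5: 3·5 + 2 = 17; next = 16
base 5: 16 = 3·5 + 1; at 6: 3·6 + 1 = 19; next = 18
base 6: 18 = 3·6; at 7: 3·7 = 21; next = 20
base 7: 20 = 2·7 + 6; at 8: 2·8 + 6 = 22; next = 21
base 8: 21 = 2·8 + 5; at 9: 2·9 + 5 = 23; next = 22

14, 16, 18, 20, 21, 22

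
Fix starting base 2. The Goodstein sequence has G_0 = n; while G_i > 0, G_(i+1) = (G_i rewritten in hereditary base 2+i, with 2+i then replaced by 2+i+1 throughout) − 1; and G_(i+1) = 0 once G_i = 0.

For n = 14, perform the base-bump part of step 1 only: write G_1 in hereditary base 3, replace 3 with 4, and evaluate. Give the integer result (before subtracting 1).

G_0 = 14. HB_2(14) = 2^(2 + 1) + 2^2 + 2. Bump = 111. G_1 = 110.
G_1 = 110. HB_3(110) = 3^(3 + 1) + 3^3 + 2. Bump = 1282. G_2 = 1281.

1282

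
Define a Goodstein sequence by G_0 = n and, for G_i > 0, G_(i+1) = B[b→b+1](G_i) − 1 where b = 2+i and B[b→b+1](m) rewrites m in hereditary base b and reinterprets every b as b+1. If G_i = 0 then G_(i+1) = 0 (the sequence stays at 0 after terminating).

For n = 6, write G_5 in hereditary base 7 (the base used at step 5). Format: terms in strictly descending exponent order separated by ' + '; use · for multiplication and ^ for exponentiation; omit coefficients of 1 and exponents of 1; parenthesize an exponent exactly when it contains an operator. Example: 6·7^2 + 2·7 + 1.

base 2: 6 = 2^2 + 2; at 3: 3^3 + 3 = 30; next = 29
base 3: 29 = 3^3 + 2; at 4: 4^4 + 2 = 258; next = 257
base 4: 257 = 4^4 + 1; at 5: 5^5 + 1 = 3126; next = 3125
base 5: 3125 = 5^5; at 6: 6^6 = 46656; next = 46655
base 6: 46655 = 5·6^5 + 5·6^4 + 5·6^3 + 5·6^2 + 5·6 + 5; at 7: 5·7^5 + 5·7^4 + 5·7^3 + 5·7^2 + 5·7 + 5 = 98040; next = 98039
base 7: 98039 = 5·7^5 + 5·7^4 + 5·7^3 + 5·7^2 + 5·7 + 4; at 8: 5·8^5 + 5·8^4 + 5·8^3 + 5·8^2 + 5·8 + 4 = 187244; next = 187243

5·7^5 + 5·7^4 + 5·7^3 + 5·7^2 + 5·7 + 4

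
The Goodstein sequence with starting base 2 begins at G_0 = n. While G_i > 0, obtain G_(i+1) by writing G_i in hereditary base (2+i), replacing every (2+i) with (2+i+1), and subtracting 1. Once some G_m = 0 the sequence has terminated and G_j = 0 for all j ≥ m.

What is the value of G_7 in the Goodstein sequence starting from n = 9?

1162263921

G_0=9  [base 2] 2^(2 + 1) + 1  →[2↦3]→  3^(3 + 1) + 1 = 82  −1 ⇒ G_1=81
G_1=81  [base 3] 3^(3 + 1)  →[3↦4]→  4^(4 + 1) = 1024  −1 ⇒ G_2=1023
G_2=1023  [base 4] 3·4^4 + 3·4^3 + 3·4^2 + 3·4 + 3  →[4↦5]→  3·5^5 + 3·5^3 + 3·5^2 + 3·5 + 3 = 9843  −1 ⇒ G_3=9842
G_3=9842  [base 5] 3·5^5 + 3·5^3 + 3·5^2 + 3·5 + 2  →[5↦6]→  3·6^6 + 3·6^3 + 3·6^2 + 3·6 + 2 = 140744  −1 ⇒ G_4=140743
G_4=140743  [base 6] 3·6^6 + 3·6^3 + 3·6^2 + 3·6 + 1  →[6↦7]→  3·7^7 + 3·7^3 + 3·7^2 + 3·7 + 1 = 2471827  −1 ⇒ G_5=2471826
G_5=2471826  [base 7] 3·7^7 + 3·7^3 + 3·7^2 + 3·7  →[7↦8]→  3·8^8 + 3·8^3 + 3·8^2 + 3·8 = 50333400  −1 ⇒ G_6=50333399
G_6=50333399  [base 8] 3·8^8 + 3·8^3 + 3·8^2 + 2·8 + 7  →[8↦9]→  3·9^9 + 3·9^3 + 3·9^2 + 2·9 + 7 = 1162263922  −1 ⇒ G_7=1162263921
G_7=1162263921  [base 9] 3·9^9 + 3·9^3 + 3·9^2 + 2·9 + 6  →[9↦10]→  3·10^10 + 3·10^3 + 3·10^2 + 2·10 + 6 = 30000003326  −1 ⇒ G_8=30000003325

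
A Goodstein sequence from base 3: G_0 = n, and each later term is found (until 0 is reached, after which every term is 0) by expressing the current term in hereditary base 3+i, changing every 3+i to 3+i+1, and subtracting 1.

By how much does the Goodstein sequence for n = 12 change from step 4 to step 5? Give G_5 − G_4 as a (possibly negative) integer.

14

step 0: 12 = 3^2 + 3; sub 4 for 3: 4^2 + 4; = 20; G_1 = 20−1 = 19
step 1: 19 = 4^2 + 3; sub 5 for 4: 5^2 + 3; = 28; G_2 = 28−1 = 27
step 2: 27 = 5^2 + 2; sub 6 for 5: 6^2 + 2; = 38; G_3 = 38−1 = 37
step 3: 37 = 6^2 + 1; sub 7 for 6: 7^2 + 1; = 50; G_4 = 50−1 = 49
step 4: 49 = 7^2; sub 8 for 7: 8^2; = 64; G_5 = 64−1 = 63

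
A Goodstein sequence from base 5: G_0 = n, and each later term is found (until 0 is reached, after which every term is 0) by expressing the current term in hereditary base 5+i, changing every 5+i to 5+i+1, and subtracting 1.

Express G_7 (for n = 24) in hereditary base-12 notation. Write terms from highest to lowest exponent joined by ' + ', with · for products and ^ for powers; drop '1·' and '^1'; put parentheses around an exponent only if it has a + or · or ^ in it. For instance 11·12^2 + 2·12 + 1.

[0] 24 ≡ 4·5 + 4 (base 5). Lift 6: 28. −1: 27.
[1] 27 ≡ 4·6 + 3 (base 6). Lift 7: 31. −1: 30.
[2] 30 ≡ 4·7 + 2 (base 7). Lift 8: 34. −1: 33.
[3] 33 ≡ 4·8 + 1 (base 8). Lift 9: 37. −1: 36.
[4] 36 ≡ 4·9 (base 9). Lift 10: 40. −1: 39.
[5] 39 ≡ 3·10 + 9 (base 10). Lift 11: 42. −1: 41.
[6] 41 ≡ 3·11 + 8 (base 11). Lift 12: 44. −1: 43.

3·12 + 7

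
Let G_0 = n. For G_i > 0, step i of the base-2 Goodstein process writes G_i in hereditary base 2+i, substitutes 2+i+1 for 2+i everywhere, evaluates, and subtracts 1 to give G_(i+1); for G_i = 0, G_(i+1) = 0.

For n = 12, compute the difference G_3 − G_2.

14620

base 2: 12 = 2^(2 + 1) + 2^2; at 3: 3^(3 + 1) + 3^3 = 108; next = 107
base 3: 107 = 3^(3 + 1) + 2·3^2 + 2·3 + 2; at 4: 4^(4 + 1) + 2·4^2 + 2·4 + 2 = 1066; next = 1065
base 4: 1065 = 4^(4 + 1) + 2·4^2 + 2·4 + 1; at 5: 5^(5 + 1) + 2·5^2 + 2·5 + 1 = 15686; next = 15685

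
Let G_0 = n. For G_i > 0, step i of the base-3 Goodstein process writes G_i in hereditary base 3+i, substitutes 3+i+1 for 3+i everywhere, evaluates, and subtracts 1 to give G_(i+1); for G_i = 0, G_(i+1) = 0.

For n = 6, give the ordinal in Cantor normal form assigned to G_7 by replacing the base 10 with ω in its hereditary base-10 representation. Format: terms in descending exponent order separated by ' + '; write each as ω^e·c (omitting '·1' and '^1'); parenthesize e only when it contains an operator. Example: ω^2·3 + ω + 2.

[0] 6 ≡ 2·3 (base 3). Lift 4: 8. −1: 7.
[1] 7 ≡ 4 + 3 (base 4). Lift 5: 8. −1: 7.
[2] 7 ≡ 5 + 2 (base 5). Lift 6: 8. −1: 7.
[3] 7 ≡ 6 + 1 (base 6). Lift 7: 8. −1: 7.
[4] 7 ≡ 7 (base 7). Lift 8: 8. −1: 7.
[5] 7 ≡ 7 (base 8). Lift 9: 7. −1: 6.
[6] 6 ≡ 6 (base 9). Lift 10: 6. −1: 5.
[7] 5 ≡ 5 (base 10). Lift 11: 5. −1: 4.

5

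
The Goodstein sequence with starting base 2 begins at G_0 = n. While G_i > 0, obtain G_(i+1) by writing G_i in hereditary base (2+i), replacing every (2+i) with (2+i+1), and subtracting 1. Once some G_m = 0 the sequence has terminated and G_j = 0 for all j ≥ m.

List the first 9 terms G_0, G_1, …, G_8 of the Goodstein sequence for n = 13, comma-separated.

[0] 13 ≡ 2^(2 + 1) + 2^2 + 1 (base 2). Lift 3: 109. −1: 108.
[1] 108 ≡ 3^(3 + 1) + 3^3 (base 3). Lift 4: 1280. −1: 1279.
[2] 1279 ≡ 4^(4 + 1) + 3·4^3 + 3·4^2 + 3·4 + 3 (base 4). Lift 5: 16093. −1: 16092.
[3] 16092 ≡ 5^(5 + 1) + 3·5^3 + 3·5^2 + 3·5 + 2 (base 5). Lift 6: 280712. −1: 280711.
[4] 280711 ≡ 6^(6 + 1) + 3·6^3 + 3·6^2 + 3·6 + 1 (base 6). Lift 7: 5765999. −1: 5765998.
[5] 5765998 ≡ 7^(7 + 1) + 3·7^3 + 3·7^2 + 3·7 (base 7). Lift 8: 134219480. −1: 134219479.
[6] 134219479 ≡ 8^(8 + 1) + 3·8^3 + 3·8^2 + 2·8 + 7 (base 8). Lift 9: 3486786856. −1: 3486786855.
[7] 3486786855 ≡ 9^(9 + 1) + 3·9^3 + 3·9^2 + 2·9 + 6 (base 9). Lift 10: 100000003326. −1: 100000003325.

13, 108, 1279, 16092, 280711, 5765998, 134219479, 3486786855, 100000003325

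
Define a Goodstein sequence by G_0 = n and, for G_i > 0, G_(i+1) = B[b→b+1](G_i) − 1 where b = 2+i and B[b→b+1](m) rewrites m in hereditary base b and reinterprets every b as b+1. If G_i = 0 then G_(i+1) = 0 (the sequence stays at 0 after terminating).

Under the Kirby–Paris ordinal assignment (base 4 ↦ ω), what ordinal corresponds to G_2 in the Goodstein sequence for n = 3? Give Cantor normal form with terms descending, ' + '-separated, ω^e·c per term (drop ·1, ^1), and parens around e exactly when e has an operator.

G_0=3  [base 2] 2 + 1  →[2↦3]→  3 + 1 = 4  −1 ⇒ G_1=3
G_1=3  [base 3] 3  →[3↦4]→  4 = 4  −1 ⇒ G_2=3
G_2=3  [base 4] 3  →[4↦5]→  3 = 3  −1 ⇒ G_3=2

3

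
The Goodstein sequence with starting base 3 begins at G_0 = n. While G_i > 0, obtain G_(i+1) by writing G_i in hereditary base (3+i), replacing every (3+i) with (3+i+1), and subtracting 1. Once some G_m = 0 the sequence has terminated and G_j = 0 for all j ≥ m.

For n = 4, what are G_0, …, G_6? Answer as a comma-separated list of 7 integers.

4, 4, 4, 3, 2, 1, 0

[0] 4 ≡ 3 + 1 (base 3). Lift 4: 5. −1: 4.
[1] 4 ≡ 4 (base 4). Lift 5: 5. −1: 4.
[2] 4 ≡ 4 (base 5). Lift 6: 4. −1: 3.
[3] 3 ≡ 3 (base 6). Lift 7: 3. −1: 2.
[4] 2 ≡ 2 (base 7). Lift 8: 2. −1: 1.
[5] 1 ≡ 1 (base 8). Lift 9: 1. −1: 0.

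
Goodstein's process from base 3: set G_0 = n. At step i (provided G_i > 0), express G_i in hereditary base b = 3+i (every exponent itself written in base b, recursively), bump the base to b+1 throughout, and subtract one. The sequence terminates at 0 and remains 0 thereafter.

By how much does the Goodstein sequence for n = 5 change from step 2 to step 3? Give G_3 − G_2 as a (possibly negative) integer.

0

G_0=5  [base 3] 3 + 2  →[3↦4]→  4 + 2 = 6  −1 ⇒ G_1=5
G_1=5  [base 4] 4 + 1  →[4↦5]→  5 + 1 = 6  −1 ⇒ G_2=5
G_2=5  [base 5] 5  →[5↦6]→  6 = 6  −1 ⇒ G_3=5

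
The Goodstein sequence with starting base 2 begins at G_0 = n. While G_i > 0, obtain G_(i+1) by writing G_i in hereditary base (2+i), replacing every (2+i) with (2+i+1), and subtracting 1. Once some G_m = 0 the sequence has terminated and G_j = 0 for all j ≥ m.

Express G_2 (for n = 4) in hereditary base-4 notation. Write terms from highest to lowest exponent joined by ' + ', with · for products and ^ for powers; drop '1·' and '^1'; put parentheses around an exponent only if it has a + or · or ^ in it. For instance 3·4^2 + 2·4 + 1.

G_0=4  [base 2] 2^2  →[2↦3]→  3^3 = 27  −1 ⇒ G_1=26
G_1=26  [base 3] 2·3^2 + 2·3 + 2  →[3↦4]→  2·4^2 + 2·4 + 2 = 42  −1 ⇒ G_2=41
G_2=41  [base 4] 2·4^2 + 2·4 + 1  →[4↦5]→  2·5^2 + 2·5 + 1 = 61  −1 ⇒ G_3=60

2·4^2 + 2·4 + 1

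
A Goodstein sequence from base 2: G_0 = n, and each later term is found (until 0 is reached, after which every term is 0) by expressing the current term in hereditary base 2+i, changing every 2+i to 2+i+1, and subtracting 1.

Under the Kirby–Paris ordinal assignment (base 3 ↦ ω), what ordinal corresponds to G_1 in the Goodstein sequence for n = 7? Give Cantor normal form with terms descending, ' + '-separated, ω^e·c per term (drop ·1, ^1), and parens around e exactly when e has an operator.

G_0 = 7. HB_2(7) = 2^2 + 2 + 1. Bump = 31. G_1 = 30.
G_1 = 30. HB_3(30) = 3^3 + 3. Bump = 260. G_2 = 259.

ω^ω + ω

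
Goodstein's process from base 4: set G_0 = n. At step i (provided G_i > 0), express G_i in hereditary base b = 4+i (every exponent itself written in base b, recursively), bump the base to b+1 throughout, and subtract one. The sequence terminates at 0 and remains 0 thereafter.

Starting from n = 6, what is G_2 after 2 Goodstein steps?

6

(0) 6|_4 = 4 + 2 ↦ 5 + 2|_5 = 7 ⇒ 6
(1) 6|_5 = 5 + 1 ↦ 6 + 1|_6 = 7 ⇒ 6
(2) 6|_6 = 6 ↦ 7|_7 = 7 ⇒ 6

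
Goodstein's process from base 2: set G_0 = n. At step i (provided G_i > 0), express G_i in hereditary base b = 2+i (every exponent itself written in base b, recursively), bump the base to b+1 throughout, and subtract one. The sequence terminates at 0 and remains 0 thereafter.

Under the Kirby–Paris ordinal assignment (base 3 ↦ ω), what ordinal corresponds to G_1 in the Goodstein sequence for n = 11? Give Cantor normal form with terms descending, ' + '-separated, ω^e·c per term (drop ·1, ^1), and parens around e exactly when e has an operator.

step 0: 11 = 2^(2 + 1) + 2 + 1; sub 3 for 2: 3^(3 + 1) + 3 + 1; = 85; G_1 = 85−1 = 84
step 1: 84 = 3^(3 + 1) + 3; sub 4 for 3: 4^(4 + 1) + 4; = 1028; G_2 = 1028−1 = 1027

ω^(ω + 1) + ω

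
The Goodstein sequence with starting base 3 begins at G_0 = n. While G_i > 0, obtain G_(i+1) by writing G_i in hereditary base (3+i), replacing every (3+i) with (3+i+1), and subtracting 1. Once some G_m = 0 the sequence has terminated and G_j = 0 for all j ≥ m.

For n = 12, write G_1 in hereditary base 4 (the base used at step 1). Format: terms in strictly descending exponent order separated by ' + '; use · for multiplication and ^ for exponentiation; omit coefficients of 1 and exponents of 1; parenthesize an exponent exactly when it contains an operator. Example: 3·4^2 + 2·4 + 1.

[0] 12 ≡ 3^2 + 3 (base 3). Lift 4: 20. −1: 19.
[1] 19 ≡ 4^2 + 3 (base 4). Lift 5: 28. −1: 27.

4^2 + 3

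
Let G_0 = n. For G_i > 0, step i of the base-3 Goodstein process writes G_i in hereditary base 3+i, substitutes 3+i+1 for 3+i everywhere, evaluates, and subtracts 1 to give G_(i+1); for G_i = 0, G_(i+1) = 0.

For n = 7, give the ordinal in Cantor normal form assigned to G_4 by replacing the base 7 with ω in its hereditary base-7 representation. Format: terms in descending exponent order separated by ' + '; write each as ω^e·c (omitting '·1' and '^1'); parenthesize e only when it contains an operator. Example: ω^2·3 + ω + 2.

step 0: 7 = 2·3 + 1; sub 4 for 3: 2·4 + 1; = 9; G_1 = 9−1 = 8
step 1: 8 = 2·4; sub 5 for 4: 2·5; = 10; G_2 = 10−1 = 9
step 2: 9 = 5 + 4; sub 6 for 5: 6 + 4; = 10; G_3 = 10−1 = 9
step 3: 9 = 6 + 3; sub 7 for 6: 7 + 3; = 10; G_4 = 10−1 = 9
step 4: 9 = 7 + 2; sub 8 for 7: 8 + 2; = 10; G_5 = 10−1 = 9

ω + 2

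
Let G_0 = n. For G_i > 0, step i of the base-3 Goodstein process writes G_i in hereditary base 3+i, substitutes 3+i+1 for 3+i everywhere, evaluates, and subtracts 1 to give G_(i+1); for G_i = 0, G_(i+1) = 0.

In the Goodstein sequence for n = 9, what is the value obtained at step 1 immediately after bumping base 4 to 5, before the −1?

G_0=9  [base 3] 3^2  →[3↦4]→  4^2 = 16  −1 ⇒ G_1=15
G_1=15  [base 4] 3·4 + 3  →[4↦5]→  3·5 + 3 = 18  −1 ⇒ G_2=17

18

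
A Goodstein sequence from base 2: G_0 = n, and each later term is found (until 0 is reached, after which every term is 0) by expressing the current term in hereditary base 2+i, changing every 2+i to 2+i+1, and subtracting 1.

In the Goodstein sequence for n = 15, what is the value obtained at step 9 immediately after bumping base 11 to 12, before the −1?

106993479003784

(0) 15|_2 = 2^(2 + 1) + 2^2 + 2 + 1 ↦ 3^(3 + 1) + 3^3 + 3 + 1|_3 = 112 ⇒ 111
(1) 111|_3 = 3^(3 + 1) + 3^3 + 3 ↦ 4^(4 + 1) + 4^4 + 4|_4 = 1284 ⇒ 1283
(2) 1283|_4 = 4^(4 + 1) + 4^4 + 3 ↦ 5^(5 + 1) + 5^5 + 3|_5 = 18753 ⇒ 18752
(3) 18752|_5 = 5^(5 + 1) + 5^5 + 2 ↦ 6^(6 + 1) + 6^6 + 2|_6 = 326594 ⇒ 326593
(4) 326593|_6 = 6^(6 + 1) + 6^6 + 1 ↦ 7^(7 + 1) + 7^7 + 1|_7 = 6588345 ⇒ 6588344
(5) 6588344|_7 = 7^(7 + 1) + 7^7 ↦ 8^(8 + 1) + 8^8|_8 = 150994944 ⇒ 150994943
(6) 150994943|_8 = 8^(8 + 1) + 7·8^7 + 7·8^6 + 7·8^5 + 7·8^4 + 7·8^3 + 7·8^2 + 7·8 + 7 ↦ 9^(9 + 1) + 7·9^7 + 7·9^6 + 7·9^5 + 7·9^4 + 7·9^3 + 7·9^2 + 7·9 + 7|_9 = 3524450281 ⇒ 3524450280
(7) 3524450280|_9 = 9^(9 + 1) + 7·9^7 + 7·9^6 + 7·9^5 + 7·9^4 + 7·9^3 + 7·9^2 + 7·9 + 6 ↦ 10^(10 + 1) + 7·10^7 + 7·10^6 + 7·10^5 + 7·10^4 + 7·10^3 + 7·10^2 + 7·10 + 6|_10 = 100077777776 ⇒ 100077777775
(8) 100077777775|_10 = 10^(10 + 1) + 7·10^7 + 7·10^6 + 7·10^5 + 7·10^4 + 7·10^3 + 7·10^2 + 7·10 + 5 ↦ 11^(11 + 1) + 7·11^7 + 7·11^6 + 7·11^5 + 7·11^4 + 7·11^3 + 7·11^2 + 7·11 + 5|_11 = 3138578427935 ⇒ 3138578427934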